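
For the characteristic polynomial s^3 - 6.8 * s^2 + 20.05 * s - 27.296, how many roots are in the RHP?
s^3 - 6.8*s^2 + 20.05*s - 27.296 = (s - 3.2)(s^2 - 3.6*s + 8.53). Poles: 1.8 + 2.3j, 1.8 - 2.3j, 3.2. RHP poles (Re>0): 3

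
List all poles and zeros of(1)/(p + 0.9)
Set denominator = 0: p + 0.9 = 0 → Poles: -0.9
Numerator is a nonzero constant (1) → Zeros: none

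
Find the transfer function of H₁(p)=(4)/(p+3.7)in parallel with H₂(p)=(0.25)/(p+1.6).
Parallel: H = H₁ + H₂ = (n₁·d₂ + n₂·d₁)/(d₁·d₂).
n₁·d₂ = 4*p + 6.4. n₂·d₁ = 0.25*p + 0.925. Sum = 4.25*p + 7.325. d₁·d₂ = p^2 + 5.3*p + 5.92.
H(p) = (4.25*p + 7.325)/(p^2 + 5.3*p + 5.92)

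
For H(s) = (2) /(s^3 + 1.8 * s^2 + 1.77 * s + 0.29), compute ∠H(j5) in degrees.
Substitute s = j*5: H(j5) = -0.00577283 + 0.014997j.
∠H(j5) = atan2(Im, Re) = atan2(0.014997, -0.00577283) = 111.05° (principal value).
Summing the individual angle contributions Σ∠(j5 − zᵢ) − Σ∠(j5 − pₖ) over the 0 zero(s) and 3 pole(s), each followed continuously from ω = 0 (DC phase referenced to (−180°, 180°]), gives -248.95°, i.e. the principal value - 360°. Continuous Bode phase = -248.95°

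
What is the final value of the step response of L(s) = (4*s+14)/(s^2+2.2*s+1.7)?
FVT: lim_{t→∞} y(t) = lim_{s→0} s*Y(s) where Y(s) = L(s)/s.
= lim_{s→0} L(s) = L(0) = num(0)/den(0) = 14/1.7 = 8.235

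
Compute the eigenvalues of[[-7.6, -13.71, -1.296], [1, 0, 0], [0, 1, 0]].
Eigenvalues solve det(λI - A) = 0.
Characteristic polynomial: λ^3 + 7.6*λ^2 + 13.71*λ + 1.296 = 0.
Factor: (λ + 0.1)(λ + 2.7)(λ + 4.8) = 0.
Roots: -0.1, -2.7, -4.8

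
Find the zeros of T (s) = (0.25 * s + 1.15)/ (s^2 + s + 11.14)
Set numerator = 0: 0.25*s + 1.15 = 0 → Zeros: -4.6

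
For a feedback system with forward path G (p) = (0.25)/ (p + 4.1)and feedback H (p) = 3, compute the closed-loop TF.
Closed-loop T = G/(1+GH).
Numerator: G_num * H_den = 0.25.
Denominator: G_den * H_den + G_num * H_num = (p + 4.1) + (0.75) = p + 4.85.
T(p) = (0.25)/(p + 4.85)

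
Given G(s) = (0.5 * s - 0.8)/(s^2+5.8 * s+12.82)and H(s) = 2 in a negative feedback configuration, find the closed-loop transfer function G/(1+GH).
Closed-loop T = G/(1+GH).
Numerator: G_num * H_den = 0.5*s - 0.8.
Denominator: G_den * H_den + G_num * H_num = (s^2 + 5.8*s + 12.82) + (s - 1.6) = s^2 + 6.8*s + 11.22.
T(s) = (0.5*s - 0.8)/(s^2 + 6.8*s + 11.22)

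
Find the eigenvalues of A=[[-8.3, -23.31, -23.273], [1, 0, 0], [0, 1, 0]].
Eigenvalues solve det(λI - A) = 0.
Characteristic polynomial: λ^3 + 8.3*λ^2 + 23.31*λ + 23.273 = 0.
Factor: (λ + 3.7)(λ^2 + 4.6*λ + 6.29) = 0.
Roots: -2.3 + 1j, -2.3 - 1j, -3.7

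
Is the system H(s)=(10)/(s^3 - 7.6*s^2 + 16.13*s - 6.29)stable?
Denominator: s^3 - 7.6*s^2 + 16.13*s - 6.29 = (s - 3.4)(s - 0.5)(s - 3.7). Poles: 0.5, 3.4, 3.7. All Re(p)<0: No (unstable)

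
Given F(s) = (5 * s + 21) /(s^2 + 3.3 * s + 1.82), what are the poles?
Set denominator = 0: s^2 + 3.3*s + 1.82 = (s + 2.6)(s + 0.7) = 0 → Poles: -0.7, -2.6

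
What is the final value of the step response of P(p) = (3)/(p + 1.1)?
FVT: lim_{t→∞} y(t) = lim_{p→0} p*Y(p) where Y(p) = P(p)/p.
= lim_{p→0} P(p) = P(0) = num(0)/den(0) = 3/1.1 = 2.727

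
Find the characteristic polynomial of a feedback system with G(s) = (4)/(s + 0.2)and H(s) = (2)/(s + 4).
Characteristic poly = G_den * H_den + G_num * H_num = (s^2 + 4.2*s + 0.8) + (8) = s^2 + 4.2*s + 8.8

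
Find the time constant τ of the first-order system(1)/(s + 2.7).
First-order system: τ = -1/pole. Pole = -2.7. τ = -1/(-2.7) = 0.3704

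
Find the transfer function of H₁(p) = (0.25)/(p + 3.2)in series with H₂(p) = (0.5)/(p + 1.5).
Series: H = H₁ · H₂ = (n₁·n₂)/(d₁·d₂).
Num: n₁·n₂ = 0.125. Den: d₁·d₂ = p^2 + 4.7*p + 4.8.
H(p) = (0.125)/(p^2 + 4.7*p + 4.8)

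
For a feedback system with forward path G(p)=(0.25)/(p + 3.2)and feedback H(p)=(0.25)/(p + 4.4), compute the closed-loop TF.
Closed-loop T = G/(1+GH).
Numerator: G_num * H_den = 0.25*p + 1.1.
Denominator: G_den * H_den + G_num * H_num = (p^2 + 7.6*p + 14.08) + (0.0625) = p^2 + 7.6*p + 14.1425.
T(p) = (0.25*p + 1.1)/(p^2 + 7.6*p + 14.1425)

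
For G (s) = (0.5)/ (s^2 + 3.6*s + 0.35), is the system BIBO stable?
Denominator: s^2 + 3.6*s + 0.35 = (s + 0.1)(s + 3.5). Poles: -0.1, -3.5. All Re(p)<0: Yes (stable)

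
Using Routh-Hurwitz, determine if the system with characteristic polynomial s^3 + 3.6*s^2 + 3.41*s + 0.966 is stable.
Routh array:
s^3: [1, 3.41]; s^2: [3.6, 0.966]; s^1: [3.14167]; s^0: [0.966]
First column: [1, 3.6, 3.14167, 0.966]. Sign changes = 0.
Yes, stable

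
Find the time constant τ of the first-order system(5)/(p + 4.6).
First-order system: τ = -1/pole. Pole = -4.6. τ = -1/(-4.6) = 0.2174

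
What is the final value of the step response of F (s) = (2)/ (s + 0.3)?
FVT: lim_{t→∞} y(t) = lim_{s→0} s*Y(s) where Y(s) = F(s)/s.
= lim_{s→0} F(s) = F(0) = num(0)/den(0) = 2/0.3 = 6.667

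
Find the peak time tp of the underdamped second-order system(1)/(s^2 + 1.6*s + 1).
Standard form: ωn²/(s²+2ζωn·s+ωn²) → ωn = 1, ζ = 0.8.
ωd = ωn·√(1-ζ²) = 1·√(1-0.8²) = 0.6.
tp = π/ωd = π/0.6 = 5.236 s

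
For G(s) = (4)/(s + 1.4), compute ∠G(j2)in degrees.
Substitute s = j*2: G(j2) = 0.939597 - 1.34228j.
∠G(j2) = atan2(Im, Re) = atan2(-1.34228, 0.939597) = -55.01°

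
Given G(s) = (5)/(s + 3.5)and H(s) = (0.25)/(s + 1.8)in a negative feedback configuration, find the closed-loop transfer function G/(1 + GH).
Closed-loop T = G/(1+GH).
Numerator: G_num * H_den = 5*s + 9.
Denominator: G_den * H_den + G_num * H_num = (s^2 + 5.3*s + 6.3) + (1.25) = s^2 + 5.3*s + 7.55.
T(s) = (5*s + 9)/(s^2 + 5.3*s + 7.55)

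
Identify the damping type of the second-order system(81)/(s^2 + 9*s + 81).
Standard form: ωn²/(s²+2ζωn·s+ωn²) gives ωn=9, ζ=0.5.
Underdamped (ζ = 0.5 < 1)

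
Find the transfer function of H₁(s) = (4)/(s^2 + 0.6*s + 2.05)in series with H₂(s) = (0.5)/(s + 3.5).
Series: H = H₁ · H₂ = (n₁·n₂)/(d₁·d₂).
Num: n₁·n₂ = 2. Den: d₁·d₂ = s^3 + 4.1*s^2 + 4.15*s + 7.175.
H(s) = (2)/(s^3 + 4.1*s^2 + 4.15*s + 7.175)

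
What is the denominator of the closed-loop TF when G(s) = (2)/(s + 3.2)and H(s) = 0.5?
Characteristic poly = G_den * H_den + G_num * H_num = (s + 3.2) + (1) = s + 4.2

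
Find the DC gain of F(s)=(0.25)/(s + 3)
DC gain = F(0) = num(0)/den(0) = 0.25/3 = 0.08333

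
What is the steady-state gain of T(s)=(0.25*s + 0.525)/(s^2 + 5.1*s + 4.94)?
DC gain = T(0) = num(0)/den(0) = 0.525/4.94 = 0.1063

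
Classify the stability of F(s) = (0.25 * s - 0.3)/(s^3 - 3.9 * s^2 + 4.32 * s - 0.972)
Denominator: s^3 - 3.9*s^2 + 4.32*s - 0.972 = (s - 1.8)(s - 1.8)(s - 0.3). Poles: 0.3, 1.8, 1.8. Unstable (3 pole(s) in RHP)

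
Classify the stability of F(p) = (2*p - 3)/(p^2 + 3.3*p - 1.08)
Denominator: p^2 + 3.3*p - 1.08 = (p - 0.3)(p + 3.6). Poles: -3.6, 0.3. Unstable (1 pole(s) in RHP)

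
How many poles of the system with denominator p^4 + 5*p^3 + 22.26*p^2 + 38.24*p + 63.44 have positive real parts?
p^4 + 5*p^3 + 22.26*p^2 + 38.24*p + 63.44 = (p^2 + 3.2*p + 10.4)(p^2 + 1.8*p + 6.1). Poles: -0.9 + 2.3j, -0.9 - 2.3j, -1.6 + 2.8j, -1.6 - 2.8j. RHP poles (Re>0): 0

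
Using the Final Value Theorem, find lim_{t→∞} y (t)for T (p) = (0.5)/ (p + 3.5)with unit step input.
FVT: lim_{t→∞} y(t) = lim_{p→0} p*Y(p) where Y(p) = T(p)/p.
= lim_{p→0} T(p) = T(0) = num(0)/den(0) = 0.5/3.5 = 0.1429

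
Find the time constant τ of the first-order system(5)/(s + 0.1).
First-order system: τ = -1/pole. Pole = -0.1. τ = -1/(-0.1) = 10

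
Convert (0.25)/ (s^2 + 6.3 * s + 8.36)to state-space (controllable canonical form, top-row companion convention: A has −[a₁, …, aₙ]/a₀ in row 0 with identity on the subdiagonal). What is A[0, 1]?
Reachable canonical form for den = s^2 + 6.3*s + 8.36: top row of A = -[a₁,a₂,...,aₙ]/a₀, ones on the subdiagonal, zeros elsewhere.
A = [[-6.3, -8.36], [1, 0]].
A[0,1] = -8.36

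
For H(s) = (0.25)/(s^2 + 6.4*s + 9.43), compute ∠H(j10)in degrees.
Substitute s = j*10: H(j10) = -0.00184101 - 0.00130093j.
∠H(j10) = atan2(Im, Re) = atan2(-0.00130093, -0.00184101) = -144.75°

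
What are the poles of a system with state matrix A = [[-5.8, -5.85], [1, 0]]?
Eigenvalues solve det(λI - A) = 0.
Characteristic polynomial: λ^2 + 5.8*λ + 5.85 = 0.
Factor: (λ + 4.5)(λ + 1.3) = 0.
Roots: -1.3, -4.5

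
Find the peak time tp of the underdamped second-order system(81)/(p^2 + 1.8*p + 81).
Standard form: ωn²/(p²+2ζωn·p+ωn²) → ωn = 9, ζ = 0.1.
ωd = ωn·√(1-ζ²) = 9·√(1-0.1²) = 8.955.
tp = π/ωd = π/8.955 = 0.3508 s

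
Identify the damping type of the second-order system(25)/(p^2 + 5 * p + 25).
Standard form: ωn²/(p²+2ζωn·p+ωn²) gives ωn=5, ζ=0.5.
Underdamped (ζ = 0.5 < 1)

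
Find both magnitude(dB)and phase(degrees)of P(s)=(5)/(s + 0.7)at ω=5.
Substitute s = j*5: P(j5) = 0.137309 - 0.980777j.
|P| = 20*log₁₀(sqrt(Re²+Im²)) = -0.08 dB.
∠P = atan2(Im, Re) = -82.03°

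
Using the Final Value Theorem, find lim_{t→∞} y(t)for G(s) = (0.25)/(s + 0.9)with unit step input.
FVT: lim_{t→∞} y(t) = lim_{s→0} s*Y(s) where Y(s) = G(s)/s.
= lim_{s→0} G(s) = G(0) = num(0)/den(0) = 0.25/0.9 = 0.2778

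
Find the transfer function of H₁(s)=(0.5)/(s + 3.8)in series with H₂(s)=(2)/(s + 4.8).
Series: H = H₁ · H₂ = (n₁·n₂)/(d₁·d₂).
Num: n₁·n₂ = 1. Den: d₁·d₂ = s^2 + 8.6*s + 18.24.
H(s) = (1)/(s^2 + 8.6*s + 18.24)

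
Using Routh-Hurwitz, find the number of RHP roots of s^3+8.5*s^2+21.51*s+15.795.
Routh array:
s^3: [1, 21.51]; s^2: [8.5, 15.795]; s^1: [19.6518]; s^0: [15.795]
First column: [1, 8.5, 19.6518, 15.795]. Sign changes = RHP roots = 0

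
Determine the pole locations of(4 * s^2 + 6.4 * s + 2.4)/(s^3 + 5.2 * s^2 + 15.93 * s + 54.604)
Set denominator = 0: s^3 + 5.2*s^2 + 15.93*s + 54.604 = (s + 4.4)(s^2 + 0.8*s + 12.41) = 0 → Poles: -0.4 + 3.5j, -0.4 - 3.5j, -4.4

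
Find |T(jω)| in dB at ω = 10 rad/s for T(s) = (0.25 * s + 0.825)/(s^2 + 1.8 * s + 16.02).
Substitute s = j*10: T(j10) = -0.00329195 - 0.0304746j.
|T(j10)| = sqrt(Re² + Im²) = 0.03065.
20*log₁₀(0.03065) = -30.27 dB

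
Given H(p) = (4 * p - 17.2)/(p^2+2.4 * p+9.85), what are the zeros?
Set numerator = 0: 4*p - 17.2 = 0 → Zeros: 4.3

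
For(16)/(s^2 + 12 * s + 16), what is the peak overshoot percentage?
Standard form: ωn²/(s²+2ζωn·s+ωn²) → ωn = 4, ζ = 1.5.
ζ ≥ 1, so the response is non-oscillatory: peak overshoot = 0%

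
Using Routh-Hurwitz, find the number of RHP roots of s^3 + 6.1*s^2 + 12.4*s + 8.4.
Routh array:
s^3: [1, 12.4]; s^2: [6.1, 8.4]; s^1: [11.023]; s^0: [8.4]
First column: [1, 6.1, 11.023, 8.4]. Sign changes = RHP roots = 0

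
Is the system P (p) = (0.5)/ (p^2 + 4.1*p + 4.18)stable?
Denominator: p^2 + 4.1*p + 4.18 = (p + 1.9)(p + 2.2). Poles: -1.9, -2.2. All Re(p)<0: Yes (stable)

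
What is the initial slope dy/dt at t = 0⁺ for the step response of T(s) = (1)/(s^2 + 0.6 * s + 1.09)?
IVT: y'(0⁺) = lim_{s→∞} s²·Y(s) = lim_{s→∞} s·T(s).
deg(num) = 0, deg(den) = 2, relative degree = 2 ≥ 2, so s·T(s) → 0. Initial slope = 0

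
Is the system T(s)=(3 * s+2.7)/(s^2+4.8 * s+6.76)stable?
Denominator: s^2 + 4.8*s + 6.76. Poles: -2.4 + 1j, -2.4 - 1j. All Re(p)<0: Yes (stable)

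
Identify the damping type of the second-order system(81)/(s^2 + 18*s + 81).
Standard form: ωn²/(s²+2ζωn·s+ωn²) gives ωn=9, ζ=1.
Critically damped (ζ = 1)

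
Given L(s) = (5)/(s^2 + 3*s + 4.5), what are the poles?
Set denominator = 0: s^2 + 3*s + 4.5 = 0 → Poles: -1.5 + 1.5j, -1.5 - 1.5j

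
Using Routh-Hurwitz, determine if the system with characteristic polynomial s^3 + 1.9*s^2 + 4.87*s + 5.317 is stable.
Routh array:
s^3: [1, 4.87]; s^2: [1.9, 5.317]; s^1: [2.07158]; s^0: [5.317]
First column: [1, 1.9, 2.07158, 5.317]. Sign changes = 0.
Yes, stable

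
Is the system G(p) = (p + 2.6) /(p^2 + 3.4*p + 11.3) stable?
Denominator: p^2 + 3.4*p + 11.3. Poles: -1.7 + 2.9j, -1.7 - 2.9j. All Re(p)<0: Yes (stable)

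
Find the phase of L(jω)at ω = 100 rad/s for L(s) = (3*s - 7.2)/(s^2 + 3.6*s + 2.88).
Substitute s = j*100: L(j100) = 0.0017985 - 0.0299439j.
∠L(j100) = atan2(Im, Re) = atan2(-0.0299439, 0.0017985) = -86.56°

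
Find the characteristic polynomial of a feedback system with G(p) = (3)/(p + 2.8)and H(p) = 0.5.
Characteristic poly = G_den * H_den + G_num * H_num = (p + 2.8) + (1.5) = p + 4.3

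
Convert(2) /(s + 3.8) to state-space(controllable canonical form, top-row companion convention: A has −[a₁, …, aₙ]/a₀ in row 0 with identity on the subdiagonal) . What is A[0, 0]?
Reachable canonical form for den = s + 3.8: top row of A = -[a₁,a₂,...,aₙ]/a₀, ones on the subdiagonal, zeros elsewhere.
A = [[-3.8]].
A[0,0] = -3.8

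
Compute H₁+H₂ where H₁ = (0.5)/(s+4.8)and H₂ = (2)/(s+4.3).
Parallel: H = H₁ + H₂ = (n₁·d₂ + n₂·d₁)/(d₁·d₂).
n₁·d₂ = 0.5*s + 2.15. n₂·d₁ = 2*s + 9.6. Sum = 2.5*s + 11.75. d₁·d₂ = s^2 + 9.1*s + 20.64.
H(s) = (2.5*s + 11.75)/(s^2 + 9.1*s + 20.64)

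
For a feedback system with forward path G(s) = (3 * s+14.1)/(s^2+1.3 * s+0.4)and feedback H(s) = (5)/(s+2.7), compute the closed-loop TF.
Closed-loop T = G/(1+GH).
Numerator: G_num * H_den = 3*s^2 + 22.2*s + 38.07.
Denominator: G_den * H_den + G_num * H_num = (s^3 + 4*s^2 + 3.91*s + 1.08) + (15*s + 70.5) = s^3 + 4*s^2 + 18.91*s + 71.58.
T(s) = (3*s^2 + 22.2*s + 38.07)/(s^3 + 4*s^2 + 18.91*s + 71.58)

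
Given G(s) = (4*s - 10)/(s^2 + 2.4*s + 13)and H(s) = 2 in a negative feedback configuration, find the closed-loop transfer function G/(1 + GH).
Closed-loop T = G/(1+GH).
Numerator: G_num * H_den = 4*s - 10.
Denominator: G_den * H_den + G_num * H_num = (s^2 + 2.4*s + 13) + (8*s - 20) = s^2 + 10.4*s - 7.
T(s) = (4*s - 10)/(s^2 + 10.4*s - 7)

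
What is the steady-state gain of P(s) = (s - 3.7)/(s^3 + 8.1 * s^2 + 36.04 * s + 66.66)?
DC gain = P(0) = num(0)/den(0) = -3.7/66.66 = -0.05551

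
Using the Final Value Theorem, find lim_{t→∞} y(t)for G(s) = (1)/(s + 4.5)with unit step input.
FVT: lim_{t→∞} y(t) = lim_{s→0} s*Y(s) where Y(s) = G(s)/s.
= lim_{s→0} G(s) = G(0) = num(0)/den(0) = 1/4.5 = 0.2222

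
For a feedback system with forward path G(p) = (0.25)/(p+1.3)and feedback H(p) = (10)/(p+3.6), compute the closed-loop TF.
Closed-loop T = G/(1+GH).
Numerator: G_num * H_den = 0.25*p + 0.9.
Denominator: G_den * H_den + G_num * H_num = (p^2 + 4.9*p + 4.68) + (2.5) = p^2 + 4.9*p + 7.18.
T(p) = (0.25*p + 0.9)/(p^2 + 4.9*p + 7.18)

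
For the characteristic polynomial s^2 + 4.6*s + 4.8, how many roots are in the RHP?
s^2 + 4.6*s + 4.8 = (s + 1.6)(s + 3). Poles: -1.6, -3. RHP poles (Re>0): 0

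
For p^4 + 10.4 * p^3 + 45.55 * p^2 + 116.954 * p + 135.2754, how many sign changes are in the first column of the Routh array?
Routh array:
p^4: [1, 45.55, 135.2754]; p^3: [10.4, 116.954]; p^2: [34.3044, 135.2754]; p^1: [75.9428]; p^0: [135.2754]
First column: [1, 10.4, 34.3044, 75.9428, 135.2754]. Sign changes = 0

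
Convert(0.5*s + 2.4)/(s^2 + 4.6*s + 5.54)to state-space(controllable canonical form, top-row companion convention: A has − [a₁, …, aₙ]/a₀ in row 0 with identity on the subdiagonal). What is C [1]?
Reachable canonical form: C = numerator coefficients (right-aligned, zero-padded to length n).
num = 0.5*s + 2.4, C = [[0.5, 2.4]].
C[1] = 2.4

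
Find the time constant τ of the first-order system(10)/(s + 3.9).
First-order system: τ = -1/pole. Pole = -3.9. τ = -1/(-3.9) = 0.2564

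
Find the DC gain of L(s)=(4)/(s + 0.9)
DC gain = L(0) = num(0)/den(0) = 4/0.9 = 4.444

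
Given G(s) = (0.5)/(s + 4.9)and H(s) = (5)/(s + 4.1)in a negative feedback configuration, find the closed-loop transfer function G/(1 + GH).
Closed-loop T = G/(1+GH).
Numerator: G_num * H_den = 0.5*s + 2.05.
Denominator: G_den * H_den + G_num * H_num = (s^2 + 9*s + 20.09) + (2.5) = s^2 + 9*s + 22.59.
T(s) = (0.5*s + 2.05)/(s^2 + 9*s + 22.59)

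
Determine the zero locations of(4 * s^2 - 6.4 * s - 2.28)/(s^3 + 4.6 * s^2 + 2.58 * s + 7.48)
Set numerator = 0: 4*s^2 - 6.4*s - 2.28 = 4*(s - 1.9)(s + 0.3) = 0 → Zeros: -0.3, 1.9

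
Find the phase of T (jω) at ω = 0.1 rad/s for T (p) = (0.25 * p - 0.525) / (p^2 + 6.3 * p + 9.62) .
Substitute p = j*0.1: T(j0.1) = -0.054227 + 0.0061564j.
∠T(j0.1) = atan2(Im, Re) = atan2(0.0061564, -0.054227) = 173.52°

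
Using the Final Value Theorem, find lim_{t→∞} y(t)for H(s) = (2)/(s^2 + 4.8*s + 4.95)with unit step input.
FVT: lim_{t→∞} y(t) = lim_{s→0} s*Y(s) where Y(s) = H(s)/s.
= lim_{s→0} H(s) = H(0) = num(0)/den(0) = 2/4.95 = 0.404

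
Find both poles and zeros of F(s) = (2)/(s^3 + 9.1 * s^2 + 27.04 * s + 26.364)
Set denominator = 0: s^3 + 9.1*s^2 + 27.04*s + 26.364 = (s + 2.6)(s + 2.6)(s + 3.9) = 0 → Poles: -2.6, -2.6, -3.9
Numerator is a nonzero constant (2) → Zeros: none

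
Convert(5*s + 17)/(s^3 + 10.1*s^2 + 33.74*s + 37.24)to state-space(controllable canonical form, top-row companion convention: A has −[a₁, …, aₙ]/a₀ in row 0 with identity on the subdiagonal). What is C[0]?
Reachable canonical form: C = numerator coefficients (right-aligned, zero-padded to length n).
num = 5*s + 17, C = [[0, 5, 17]].
C[0] = 0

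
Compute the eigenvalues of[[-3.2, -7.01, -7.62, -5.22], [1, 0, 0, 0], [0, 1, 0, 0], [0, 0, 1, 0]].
Eigenvalues solve det(λI - A) = 0.
Characteristic polynomial: λ^4 + 3.2*λ^3 + 7.01*λ^2 + 7.62*λ + 5.22 = 0.
Factor: (λ^2 + 1.2*λ + 2.61)(λ^2 + 2*λ + 2) = 0.
Roots: -0.6 + 1.5j, -0.6 - 1.5j, -1 + 1j, -1 - 1j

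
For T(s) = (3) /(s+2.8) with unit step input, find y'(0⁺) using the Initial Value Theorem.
IVT: y'(0⁺) = lim_{s→∞} s²·Y(s) = lim_{s→∞} s·T(s).
deg(num) = 0, deg(den) = 1, relative degree = 1, so s·T(s) → (leading num)/(leading den) = 3/1 = 3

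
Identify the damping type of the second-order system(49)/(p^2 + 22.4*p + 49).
Standard form: ωn²/(p²+2ζωn·p+ωn²) gives ωn=7, ζ=1.6.
Overdamped (ζ = 1.6 > 1)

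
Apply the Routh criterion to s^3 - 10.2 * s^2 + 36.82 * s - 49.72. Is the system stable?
Routh array:
s^3: [1, 36.82]; s^2: [-10.2, -49.72]; s^1: [31.9455]; s^0: [-49.72]
First column: [1, -10.2, 31.9455, -49.72]. Sign changes = 3.
No, unstable (3 RHP root(s))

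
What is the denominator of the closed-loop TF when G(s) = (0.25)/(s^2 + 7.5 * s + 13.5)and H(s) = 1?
Characteristic poly = G_den * H_den + G_num * H_num = (s^2 + 7.5*s + 13.5) + (0.25) = s^2 + 7.5*s + 13.75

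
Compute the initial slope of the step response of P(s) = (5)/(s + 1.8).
IVT: y'(0⁺) = lim_{s→∞} s²·Y(s) = lim_{s→∞} s·P(s).
deg(num) = 0, deg(den) = 1, relative degree = 1, so s·P(s) → (leading num)/(leading den) = 5/1 = 5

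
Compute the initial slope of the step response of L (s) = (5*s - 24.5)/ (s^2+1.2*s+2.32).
IVT: y'(0⁺) = lim_{s→∞} s²·Y(s) = lim_{s→∞} s·L(s).
deg(num) = 1, deg(den) = 2, relative degree = 1, so s·L(s) → (leading num)/(leading den) = 5/1 = 5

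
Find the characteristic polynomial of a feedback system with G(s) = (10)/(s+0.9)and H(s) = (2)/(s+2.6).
Characteristic poly = G_den * H_den + G_num * H_num = (s^2 + 3.5*s + 2.34) + (20) = s^2 + 3.5*s + 22.34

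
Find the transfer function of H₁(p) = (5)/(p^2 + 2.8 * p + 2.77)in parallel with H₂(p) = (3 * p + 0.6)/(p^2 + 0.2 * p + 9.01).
Parallel: H = H₁ + H₂ = (n₁·d₂ + n₂·d₁)/(d₁·d₂).
n₁·d₂ = 5*p^2 + p + 45.05. n₂·d₁ = 3*p^3 + 9*p^2 + 9.99*p + 1.662. Sum = 3*p^3 + 14*p^2 + 10.99*p + 46.712. d₁·d₂ = p^4 + 3*p^3 + 12.34*p^2 + 25.782*p + 24.9577.
H(p) = (3*p^3 + 14*p^2 + 10.99*p + 46.712)/(p^4 + 3*p^3 + 12.34*p^2 + 25.782*p + 24.9577)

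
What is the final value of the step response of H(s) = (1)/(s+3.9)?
FVT: lim_{t→∞} y(t) = lim_{s→0} s*Y(s) where Y(s) = H(s)/s.
= lim_{s→0} H(s) = H(0) = num(0)/den(0) = 1/3.9 = 0.2564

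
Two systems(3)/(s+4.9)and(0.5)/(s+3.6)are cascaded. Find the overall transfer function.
Series: H = H₁ · H₂ = (n₁·n₂)/(d₁·d₂).
Num: n₁·n₂ = 1.5. Den: d₁·d₂ = s^2 + 8.5*s + 17.64.
H(s) = (1.5)/(s^2 + 8.5*s + 17.64)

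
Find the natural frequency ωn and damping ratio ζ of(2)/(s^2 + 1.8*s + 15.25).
Underdamped: complex pole -0.9 + 3.8j. ωn = |pole| = 3.905, ζ = -Re(pole)/ωn = 0.2305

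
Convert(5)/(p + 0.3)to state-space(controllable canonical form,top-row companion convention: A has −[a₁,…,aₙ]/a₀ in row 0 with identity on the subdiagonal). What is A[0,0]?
Reachable canonical form for den = p + 0.3: top row of A = -[a₁,a₂,...,aₙ]/a₀, ones on the subdiagonal, zeros elsewhere.
A = [[-0.3]].
A[0,0] = -0.3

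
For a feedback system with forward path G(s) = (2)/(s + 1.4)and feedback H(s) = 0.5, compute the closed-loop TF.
Closed-loop T = G/(1+GH).
Numerator: G_num * H_den = 2.
Denominator: G_den * H_den + G_num * H_num = (s + 1.4) + (1) = s + 2.4.
T(s) = (2)/(s + 2.4)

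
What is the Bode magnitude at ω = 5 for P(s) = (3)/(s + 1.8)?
Substitute s = j*5: P(j5) = 0.191218 - 0.531161j.
|P(j5)| = sqrt(Re² + Im²) = 0.5645.
20*log₁₀(0.5645) = -4.97 dB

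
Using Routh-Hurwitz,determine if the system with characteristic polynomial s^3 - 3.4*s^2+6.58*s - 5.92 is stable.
Routh array:
s^3: [1, 6.58]; s^2: [-3.4, -5.92]; s^1: [4.83882]; s^0: [-5.92]
First column: [1, -3.4, 4.83882, -5.92]. Sign changes = 3.
No, unstable (3 RHP root(s))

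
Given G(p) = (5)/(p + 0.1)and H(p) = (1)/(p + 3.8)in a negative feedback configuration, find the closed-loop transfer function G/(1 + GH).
Closed-loop T = G/(1+GH).
Numerator: G_num * H_den = 5*p + 19.
Denominator: G_den * H_den + G_num * H_num = (p^2 + 3.9*p + 0.38) + (5) = p^2 + 3.9*p + 5.38.
T(p) = (5*p + 19)/(p^2 + 3.9*p + 5.38)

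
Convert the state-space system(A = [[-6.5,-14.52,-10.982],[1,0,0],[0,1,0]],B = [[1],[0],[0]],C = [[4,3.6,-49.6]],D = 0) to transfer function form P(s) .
P(s) = C(sI - A)⁻¹B + D.
Characteristic polynomial det(sI - A) = s^3 + 6.5*s^2 + 14.52*s + 10.982.
Numerator from C·adj(sI-A)·B + D·det(sI-A) = 4*s^2 + 3.6*s - 49.6.
P(s) = (4*s^2 + 3.6*s - 49.6)/(s^3 + 6.5*s^2 + 14.52*s + 10.982)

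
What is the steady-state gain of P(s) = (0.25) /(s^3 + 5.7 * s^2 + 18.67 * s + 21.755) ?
DC gain = P(0) = num(0)/den(0) = 0.25/21.755 = 0.01149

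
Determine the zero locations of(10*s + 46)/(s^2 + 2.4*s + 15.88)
Set numerator = 0: 10*s + 46 = 0 → Zeros: -4.6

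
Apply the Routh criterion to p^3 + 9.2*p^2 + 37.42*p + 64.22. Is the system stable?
Routh array:
p^3: [1, 37.42]; p^2: [9.2, 64.22]; p^1: [30.4396]; p^0: [64.22]
First column: [1, 9.2, 30.4396, 64.22]. Sign changes = 0.
Yes, stable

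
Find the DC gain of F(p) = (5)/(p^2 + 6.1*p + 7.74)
DC gain = F(0) = num(0)/den(0) = 5/7.74 = 0.646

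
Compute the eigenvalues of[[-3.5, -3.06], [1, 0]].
Eigenvalues solve det(λI - A) = 0.
Characteristic polynomial: λ^2 + 3.5*λ + 3.06 = 0.
Factor: (λ + 1.8)(λ + 1.7) = 0.
Roots: -1.7, -1.8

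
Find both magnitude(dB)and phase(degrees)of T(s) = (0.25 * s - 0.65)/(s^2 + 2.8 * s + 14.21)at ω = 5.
Substitute s = j*5: T(j5) = 0.0784623 - 0.0140434j.
|T| = 20*log₁₀(sqrt(Re²+Im²)) = -21.97 dB.
∠T = atan2(Im, Re) = -10.15°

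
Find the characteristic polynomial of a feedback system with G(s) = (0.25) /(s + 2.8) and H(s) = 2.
Characteristic poly = G_den * H_den + G_num * H_num = (s + 2.8) + (0.5) = s + 3.3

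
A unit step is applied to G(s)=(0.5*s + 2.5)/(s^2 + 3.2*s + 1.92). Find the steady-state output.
FVT: lim_{t→∞} y(t) = lim_{s→0} s*Y(s) where Y(s) = G(s)/s.
= lim_{s→0} G(s) = G(0) = num(0)/den(0) = 2.5/1.92 = 1.302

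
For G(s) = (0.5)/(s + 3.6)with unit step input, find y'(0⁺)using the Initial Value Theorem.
IVT: y'(0⁺) = lim_{s→∞} s²·Y(s) = lim_{s→∞} s·G(s).
deg(num) = 0, deg(den) = 1, relative degree = 1, so s·G(s) → (leading num)/(leading den) = 0.5/1 = 0.5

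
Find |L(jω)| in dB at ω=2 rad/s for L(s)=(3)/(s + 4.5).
Substitute s = j*2: L(j2) = 0.556701 - 0.247423j.
|L(j2)| = sqrt(Re² + Im²) = 0.6092.
20*log₁₀(0.6092) = -4.30 dB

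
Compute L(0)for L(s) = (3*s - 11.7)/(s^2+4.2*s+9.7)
DC gain = L(0) = num(0)/den(0) = -11.7/9.7 = -1.206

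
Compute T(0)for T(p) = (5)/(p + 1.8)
DC gain = T(0) = num(0)/den(0) = 5/1.8 = 2.778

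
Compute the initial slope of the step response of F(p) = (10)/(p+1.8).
IVT: y'(0⁺) = lim_{p→∞} p²·Y(p) = lim_{p→∞} p·F(p).
deg(num) = 0, deg(den) = 1, relative degree = 1, so p·F(p) → (leading num)/(leading den) = 10/1 = 10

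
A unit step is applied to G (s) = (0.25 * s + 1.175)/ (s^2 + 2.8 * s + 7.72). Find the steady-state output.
FVT: lim_{t→∞} y(t) = lim_{s→0} s*Y(s) where Y(s) = G(s)/s.
= lim_{s→0} G(s) = G(0) = num(0)/den(0) = 1.175/7.72 = 0.1522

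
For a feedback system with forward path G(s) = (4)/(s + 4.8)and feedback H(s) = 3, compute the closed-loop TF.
Closed-loop T = G/(1+GH).
Numerator: G_num * H_den = 4.
Denominator: G_den * H_den + G_num * H_num = (s + 4.8) + (12) = s + 16.8.
T(s) = (4)/(s + 16.8)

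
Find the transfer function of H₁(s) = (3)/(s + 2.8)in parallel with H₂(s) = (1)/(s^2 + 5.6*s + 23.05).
Parallel: H = H₁ + H₂ = (n₁·d₂ + n₂·d₁)/(d₁·d₂).
n₁·d₂ = 3*s^2 + 16.8*s + 69.15. n₂·d₁ = s + 2.8. Sum = 3*s^2 + 17.8*s + 71.95. d₁·d₂ = s^3 + 8.4*s^2 + 38.73*s + 64.54.
H(s) = (3*s^2 + 17.8*s + 71.95)/(s^3 + 8.4*s^2 + 38.73*s + 64.54)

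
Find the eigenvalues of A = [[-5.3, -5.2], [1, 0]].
Eigenvalues solve det(λI - A) = 0.
Characteristic polynomial: λ^2 + 5.3*λ + 5.2 = 0.
Factor: (λ + 4)(λ + 1.3) = 0.
Roots: -1.3, -4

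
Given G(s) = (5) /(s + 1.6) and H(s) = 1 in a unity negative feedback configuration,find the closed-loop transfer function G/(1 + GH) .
Closed-loop T = G/(1+GH).
Numerator: G_num * H_den = 5.
Denominator: G_den * H_den + G_num * H_num = (s + 1.6) + (5) = s + 6.6.
T(s) = (5)/(s + 6.6)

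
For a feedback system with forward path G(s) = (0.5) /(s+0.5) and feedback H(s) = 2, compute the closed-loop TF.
Closed-loop T = G/(1+GH).
Numerator: G_num * H_den = 0.5.
Denominator: G_den * H_den + G_num * H_num = (s + 0.5) + (1) = s + 1.5.
T(s) = (0.5)/(s + 1.5)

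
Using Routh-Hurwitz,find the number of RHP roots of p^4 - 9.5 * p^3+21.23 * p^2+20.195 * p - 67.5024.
Routh array:
p^4: [1, 21.23, -67.5024]; p^3: [-9.5, 20.195]; p^2: [23.3558, -67.5024]; p^1: [-7.2617]; p^0: [-67.5024]
First column: [1, -9.5, 23.3558, -7.2617, -67.5024]. Sign changes = RHP roots = 3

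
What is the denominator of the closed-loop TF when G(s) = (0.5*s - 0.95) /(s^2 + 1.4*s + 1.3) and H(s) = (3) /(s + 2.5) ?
Characteristic poly = G_den * H_den + G_num * H_num = (s^3 + 3.9*s^2 + 4.8*s + 3.25) + (1.5*s - 2.85) = s^3 + 3.9*s^2 + 6.3*s + 0.4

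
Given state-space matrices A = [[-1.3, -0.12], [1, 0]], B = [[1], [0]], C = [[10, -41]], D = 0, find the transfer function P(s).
P(s) = C(sI - A)⁻¹B + D.
Characteristic polynomial det(sI - A) = s^2 + 1.3*s + 0.12.
Numerator from C·adj(sI-A)·B + D·det(sI-A) = 10*s - 41.
P(s) = (10*s - 41)/(s^2 + 1.3*s + 0.12)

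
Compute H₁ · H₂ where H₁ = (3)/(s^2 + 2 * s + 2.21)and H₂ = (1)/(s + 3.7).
Series: H = H₁ · H₂ = (n₁·n₂)/(d₁·d₂).
Num: n₁·n₂ = 3. Den: d₁·d₂ = s^3 + 5.7*s^2 + 9.61*s + 8.177.
H(s) = (3)/(s^3 + 5.7*s^2 + 9.61*s + 8.177)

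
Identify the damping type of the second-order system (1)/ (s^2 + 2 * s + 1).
Standard form: ωn²/(s²+2ζωn·s+ωn²) gives ωn=1, ζ=1.
Critically damped (ζ = 1)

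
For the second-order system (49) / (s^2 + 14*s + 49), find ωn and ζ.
Standard form: ωn²/(s²+2ζωn·s+ωn²).
const=49=ωn² → ωn=7, s coeff=14=2ζωn → ζ=1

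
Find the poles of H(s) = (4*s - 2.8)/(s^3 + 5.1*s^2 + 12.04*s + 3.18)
Set denominator = 0: s^3 + 5.1*s^2 + 12.04*s + 3.18 = (s + 0.3)(s^2 + 4.8*s + 10.6) = 0 → Poles: -0.3, -2.4 + 2.2j, -2.4 - 2.2j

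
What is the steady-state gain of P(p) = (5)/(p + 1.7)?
DC gain = P(0) = num(0)/den(0) = 5/1.7 = 2.941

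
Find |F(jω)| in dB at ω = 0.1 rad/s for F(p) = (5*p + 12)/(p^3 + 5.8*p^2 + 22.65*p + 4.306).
Substitute p = j*0.1: F(j0.1) = 2.24883 - 1.08082j.
|F(j0.1)| = sqrt(Re² + Im²) = 2.495.
20*log₁₀(2.495) = 7.94 dB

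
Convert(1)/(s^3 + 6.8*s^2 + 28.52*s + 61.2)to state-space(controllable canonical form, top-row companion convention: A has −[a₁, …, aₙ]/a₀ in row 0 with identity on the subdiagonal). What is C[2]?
Reachable canonical form: C = numerator coefficients (right-aligned, zero-padded to length n).
num = 1, C = [[0, 0, 1]].
C[2] = 1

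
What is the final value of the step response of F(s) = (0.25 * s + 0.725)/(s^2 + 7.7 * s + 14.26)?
FVT: lim_{t→∞} y(t) = lim_{s→0} s*Y(s) where Y(s) = F(s)/s.
= lim_{s→0} F(s) = F(0) = num(0)/den(0) = 0.725/14.26 = 0.05084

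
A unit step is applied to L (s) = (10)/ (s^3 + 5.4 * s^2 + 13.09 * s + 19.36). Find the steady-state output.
FVT: lim_{t→∞} y(t) = lim_{s→0} s*Y(s) where Y(s) = L(s)/s.
= lim_{s→0} L(s) = L(0) = num(0)/den(0) = 10/19.36 = 0.5165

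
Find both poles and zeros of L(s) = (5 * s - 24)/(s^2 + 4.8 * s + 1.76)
Set denominator = 0: s^2 + 4.8*s + 1.76 = (s + 4.4)(s + 0.4) = 0 → Poles: -0.4, -4.4
Set numerator = 0: 5*s - 24 = 0 → Zeros: 4.8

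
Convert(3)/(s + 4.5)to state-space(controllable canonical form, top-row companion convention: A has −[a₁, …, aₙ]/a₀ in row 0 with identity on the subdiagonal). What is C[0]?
Reachable canonical form: C = numerator coefficients (right-aligned, zero-padded to length n).
num = 3, C = [[3]].
C[0] = 3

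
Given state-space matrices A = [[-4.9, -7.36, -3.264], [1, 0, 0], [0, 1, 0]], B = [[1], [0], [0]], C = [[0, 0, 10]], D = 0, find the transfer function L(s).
L(s) = C(sI - A)⁻¹B + D.
Characteristic polynomial det(sI - A) = s^3 + 4.9*s^2 + 7.36*s + 3.264.
Numerator from C·adj(sI-A)·B + D·det(sI-A) = 10.
L(s) = (10)/(s^3 + 4.9*s^2 + 7.36*s + 3.264)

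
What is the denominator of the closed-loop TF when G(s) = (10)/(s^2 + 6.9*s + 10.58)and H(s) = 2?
Characteristic poly = G_den * H_den + G_num * H_num = (s^2 + 6.9*s + 10.58) + (20) = s^2 + 6.9*s + 30.58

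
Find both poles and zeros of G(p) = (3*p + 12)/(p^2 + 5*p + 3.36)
Set denominator = 0: p^2 + 5*p + 3.36 = (p + 0.8)(p + 4.2) = 0 → Poles: -0.8, -4.2
Set numerator = 0: 3*p + 12 = 0 → Zeros: -4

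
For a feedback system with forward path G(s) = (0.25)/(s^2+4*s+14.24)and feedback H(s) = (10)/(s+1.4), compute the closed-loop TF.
Closed-loop T = G/(1+GH).
Numerator: G_num * H_den = 0.25*s + 0.35.
Denominator: G_den * H_den + G_num * H_num = (s^3 + 5.4*s^2 + 19.84*s + 19.936) + (2.5) = s^3 + 5.4*s^2 + 19.84*s + 22.436.
T(s) = (0.25*s + 0.35)/(s^3 + 5.4*s^2 + 19.84*s + 22.436)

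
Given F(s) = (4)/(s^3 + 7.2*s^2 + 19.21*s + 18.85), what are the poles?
Set denominator = 0: s^3 + 7.2*s^2 + 19.21*s + 18.85 = (s + 2.6)(s^2 + 4.6*s + 7.25) = 0 → Poles: -2.3 + 1.4j, -2.3 - 1.4j, -2.6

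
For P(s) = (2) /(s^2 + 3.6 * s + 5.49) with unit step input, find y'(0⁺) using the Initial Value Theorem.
IVT: y'(0⁺) = lim_{s→∞} s²·Y(s) = lim_{s→∞} s·P(s).
deg(num) = 0, deg(den) = 2, relative degree = 2 ≥ 2, so s·P(s) → 0. Initial slope = 0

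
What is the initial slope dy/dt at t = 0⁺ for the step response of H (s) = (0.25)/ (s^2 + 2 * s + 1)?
IVT: y'(0⁺) = lim_{s→∞} s²·Y(s) = lim_{s→∞} s·H(s).
deg(num) = 0, deg(den) = 2, relative degree = 2 ≥ 2, so s·H(s) → 0. Initial slope = 0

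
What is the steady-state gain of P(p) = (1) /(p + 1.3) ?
DC gain = P(0) = num(0)/den(0) = 1/1.3 = 0.7692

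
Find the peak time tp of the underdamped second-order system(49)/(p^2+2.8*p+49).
Standard form: ωn²/(p²+2ζωn·p+ωn²) → ωn = 7, ζ = 0.2.
ωd = ωn·√(1-ζ²) = 7·√(1-0.2²) = 6.859.
tp = π/ωd = π/6.859 = 0.4581 s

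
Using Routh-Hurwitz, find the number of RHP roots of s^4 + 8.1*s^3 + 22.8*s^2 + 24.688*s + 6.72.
Routh array:
s^4: [1, 22.8, 6.72]; s^3: [8.1, 24.688]; s^2: [19.7521, 6.72]; s^1: [21.9322]; s^0: [6.72]
First column: [1, 8.1, 19.7521, 21.9322, 6.72]. Sign changes = RHP roots = 0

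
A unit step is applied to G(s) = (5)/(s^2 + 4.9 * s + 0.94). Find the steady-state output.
FVT: lim_{t→∞} y(t) = lim_{s→0} s*Y(s) where Y(s) = G(s)/s.
= lim_{s→0} G(s) = G(0) = num(0)/den(0) = 5/0.94 = 5.319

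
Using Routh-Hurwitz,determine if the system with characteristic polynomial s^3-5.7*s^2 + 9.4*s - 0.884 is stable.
Routh array:
s^3: [1, 9.4]; s^2: [-5.7, -0.884]; s^1: [9.24491]; s^0: [-0.884]
First column: [1, -5.7, 9.24491, -0.884]. Sign changes = 3.
No, unstable (3 RHP root(s))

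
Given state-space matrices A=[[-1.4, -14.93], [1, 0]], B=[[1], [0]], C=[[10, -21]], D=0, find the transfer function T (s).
T(s) = C(sI - A)⁻¹B + D.
Characteristic polynomial det(sI - A) = s^2 + 1.4*s + 14.93.
Numerator from C·adj(sI-A)·B + D·det(sI-A) = 10*s - 21.
T(s) = (10*s - 21)/(s^2 + 1.4*s + 14.93)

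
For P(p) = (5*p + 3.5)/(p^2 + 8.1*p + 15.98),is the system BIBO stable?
Denominator: p^2 + 8.1*p + 15.98 = (p + 4.7)(p + 3.4). Poles: -3.4, -4.7. All Re(p)<0: Yes (stable)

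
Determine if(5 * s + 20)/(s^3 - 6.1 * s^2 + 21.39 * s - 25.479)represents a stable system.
Denominator: s^3 - 6.1*s^2 + 21.39*s - 25.479 = (s - 1.9)(s^2 - 4.2*s + 13.41). Poles: 1.9, 2.1 + 3j, 2.1 - 3j. All Re(p)<0: No (unstable)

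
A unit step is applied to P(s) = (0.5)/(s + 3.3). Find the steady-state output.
FVT: lim_{t→∞} y(t) = lim_{s→0} s*Y(s) where Y(s) = P(s)/s.
= lim_{s→0} P(s) = P(0) = num(0)/den(0) = 0.5/3.3 = 0.1515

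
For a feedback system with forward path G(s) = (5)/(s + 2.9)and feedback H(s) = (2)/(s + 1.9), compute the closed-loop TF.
Closed-loop T = G/(1+GH).
Numerator: G_num * H_den = 5*s + 9.5.
Denominator: G_den * H_den + G_num * H_num = (s^2 + 4.8*s + 5.51) + (10) = s^2 + 4.8*s + 15.51.
T(s) = (5*s + 9.5)/(s^2 + 4.8*s + 15.51)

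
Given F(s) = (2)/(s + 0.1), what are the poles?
Set denominator = 0: s + 0.1 = 0 → Poles: -0.1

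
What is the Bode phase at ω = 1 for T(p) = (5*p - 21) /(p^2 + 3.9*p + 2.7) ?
Substitute p = j*1: T(j1) = -0.895028 + 4.99448j.
∠T(j1) = atan2(Im, Re) = atan2(4.99448, -0.895028) = 100.16°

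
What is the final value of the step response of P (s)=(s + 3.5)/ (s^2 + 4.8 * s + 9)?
FVT: lim_{t→∞} y(t) = lim_{s→0} s*Y(s) where Y(s) = P(s)/s.
= lim_{s→0} P(s) = P(0) = num(0)/den(0) = 3.5/9 = 0.3889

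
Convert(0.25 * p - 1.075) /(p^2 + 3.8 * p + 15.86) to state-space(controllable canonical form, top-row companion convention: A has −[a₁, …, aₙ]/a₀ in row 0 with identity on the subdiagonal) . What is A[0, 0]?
Reachable canonical form for den = p^2 + 3.8*p + 15.86: top row of A = -[a₁,a₂,...,aₙ]/a₀, ones on the subdiagonal, zeros elsewhere.
A = [[-3.8, -15.86], [1, 0]].
A[0,0] = -3.8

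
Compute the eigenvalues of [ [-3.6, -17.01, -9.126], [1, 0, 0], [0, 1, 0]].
Eigenvalues solve det(λI - A) = 0.
Characteristic polynomial: λ^3 + 3.6*λ^2 + 17.01*λ + 9.126 = 0.
Factor: (λ + 0.6)(λ^2 + 3*λ + 15.21) = 0.
Roots: -0.6, -1.5 + 3.6j, -1.5 - 3.6j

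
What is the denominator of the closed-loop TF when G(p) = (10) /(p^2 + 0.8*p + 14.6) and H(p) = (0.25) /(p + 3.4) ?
Characteristic poly = G_den * H_den + G_num * H_num = (p^3 + 4.2*p^2 + 17.32*p + 49.64) + (2.5) = p^3 + 4.2*p^2 + 17.32*p + 52.14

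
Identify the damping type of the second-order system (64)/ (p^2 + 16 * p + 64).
Standard form: ωn²/(p²+2ζωn·p+ωn²) gives ωn=8, ζ=1.
Critically damped (ζ = 1)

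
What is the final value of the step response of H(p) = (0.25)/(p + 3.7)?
FVT: lim_{t→∞} y(t) = lim_{p→0} p*Y(p) where Y(p) = H(p)/p.
= lim_{p→0} H(p) = H(0) = num(0)/den(0) = 0.25/3.7 = 0.06757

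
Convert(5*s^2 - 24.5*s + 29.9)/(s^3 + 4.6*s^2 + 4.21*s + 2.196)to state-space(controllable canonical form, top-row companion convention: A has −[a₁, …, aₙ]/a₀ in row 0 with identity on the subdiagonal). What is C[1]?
Reachable canonical form: C = numerator coefficients (right-aligned, zero-padded to length n).
num = 5*s^2 - 24.5*s + 29.9, C = [[5, -24.5, 29.9]].
C[1] = -24.5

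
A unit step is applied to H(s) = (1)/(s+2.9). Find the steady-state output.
FVT: lim_{t→∞} y(t) = lim_{s→0} s*Y(s) where Y(s) = H(s)/s.
= lim_{s→0} H(s) = H(0) = num(0)/den(0) = 1/2.9 = 0.3448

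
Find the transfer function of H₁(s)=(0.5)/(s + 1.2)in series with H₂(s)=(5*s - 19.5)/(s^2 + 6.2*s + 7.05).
Series: H = H₁ · H₂ = (n₁·n₂)/(d₁·d₂).
Num: n₁·n₂ = 2.5*s - 9.75. Den: d₁·d₂ = s^3 + 7.4*s^2 + 14.49*s + 8.46.
H(s) = (2.5*s - 9.75)/(s^3 + 7.4*s^2 + 14.49*s + 8.46)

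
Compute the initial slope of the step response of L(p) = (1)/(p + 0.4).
IVT: y'(0⁺) = lim_{p→∞} p²·Y(p) = lim_{p→∞} p·L(p).
deg(num) = 0, deg(den) = 1, relative degree = 1, so p·L(p) → (leading num)/(leading den) = 1/1 = 1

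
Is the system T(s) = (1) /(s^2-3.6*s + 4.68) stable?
Denominator: s^2 - 3.6*s + 4.68. Poles: 1.8 + 1.2j, 1.8 - 1.2j. All Re(p)<0: No (unstable)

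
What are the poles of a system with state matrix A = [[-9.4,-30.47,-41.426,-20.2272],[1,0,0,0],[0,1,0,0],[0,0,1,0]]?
Eigenvalues solve det(λI - A) = 0.
Characteristic polynomial: λ^4 + 9.4*λ^3 + 30.47*λ^2 + 41.426*λ + 20.2272 = 0.
Factor: (λ + 1.4)(λ + 4.3)(λ + 1.6)(λ + 2.1) = 0.
Roots: -1.4, -1.6, -2.1, -4.3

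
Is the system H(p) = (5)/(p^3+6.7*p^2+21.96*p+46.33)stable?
Denominator: p^3 + 6.7*p^2 + 21.96*p + 46.33 = (p + 4.1)(p^2 + 2.6*p + 11.3). Poles: -1.3 + 3.1j, -1.3 - 3.1j, -4.1. All Re(p)<0: Yes (stable)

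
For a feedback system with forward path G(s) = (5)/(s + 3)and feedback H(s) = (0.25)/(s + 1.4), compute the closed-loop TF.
Closed-loop T = G/(1+GH).
Numerator: G_num * H_den = 5*s + 7.
Denominator: G_den * H_den + G_num * H_num = (s^2 + 4.4*s + 4.2) + (1.25) = s^2 + 4.4*s + 5.45.
T(s) = (5*s + 7)/(s^2 + 4.4*s + 5.45)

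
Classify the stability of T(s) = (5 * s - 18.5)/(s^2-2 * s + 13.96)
Denominator: s^2 - 2*s + 13.96. Poles: 1 + 3.6j, 1 - 3.6j. Unstable (2 pole(s) in RHP)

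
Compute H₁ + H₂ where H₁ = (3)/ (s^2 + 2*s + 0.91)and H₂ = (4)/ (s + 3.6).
Parallel: H = H₁ + H₂ = (n₁·d₂ + n₂·d₁)/(d₁·d₂).
n₁·d₂ = 3*s + 10.8. n₂·d₁ = 4*s^2 + 8*s + 3.64. Sum = 4*s^2 + 11*s + 14.44. d₁·d₂ = s^3 + 5.6*s^2 + 8.11*s + 3.276.
H(s) = (4*s^2 + 11*s + 14.44)/(s^3 + 5.6*s^2 + 8.11*s + 3.276)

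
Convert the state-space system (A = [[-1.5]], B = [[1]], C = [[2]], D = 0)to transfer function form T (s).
T(s) = C(sI - A)⁻¹B + D.
Characteristic polynomial det(sI - A) = s + 1.5.
Numerator from C·adj(sI-A)·B + D·det(sI-A) = 2.
T(s) = (2)/(s + 1.5)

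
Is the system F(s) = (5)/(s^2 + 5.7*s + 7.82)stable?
Denominator: s^2 + 5.7*s + 7.82 = (s + 2.3)(s + 3.4). Poles: -2.3, -3.4. All Re(p)<0: Yes (stable)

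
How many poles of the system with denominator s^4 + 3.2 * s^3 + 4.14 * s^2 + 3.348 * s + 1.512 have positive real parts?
s^4 + 3.2*s^3 + 4.14*s^2 + 3.348*s + 1.512 = (s + 1.2)(s + 1.4)(s^2 + 0.6*s + 0.9). Poles: -0.3 + 0.9j, -0.3 - 0.9j, -1.2, -1.4. RHP poles (Re>0): 0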